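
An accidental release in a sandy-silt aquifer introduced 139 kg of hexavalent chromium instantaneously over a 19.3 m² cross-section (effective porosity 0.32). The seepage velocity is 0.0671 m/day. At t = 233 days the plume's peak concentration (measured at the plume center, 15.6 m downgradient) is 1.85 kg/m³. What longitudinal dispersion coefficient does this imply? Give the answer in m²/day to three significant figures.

0.0505 m²/day

At the plume center C_max = M/(n_e·A·√(4πDt)), so D = M²/(4πt·(n_e·A·C_max)²).
n_e·A·C_max = 0.32 × 19.3 × 1.85 = 11.43 kg/m.
D = 139²/(4π × 233 × 11.43²) = 0.0505 m²/day.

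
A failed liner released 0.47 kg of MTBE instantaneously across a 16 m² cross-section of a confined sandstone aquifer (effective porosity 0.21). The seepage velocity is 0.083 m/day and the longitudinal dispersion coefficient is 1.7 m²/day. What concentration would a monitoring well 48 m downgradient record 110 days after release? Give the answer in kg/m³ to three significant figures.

For an instantaneous plane source, C(x,t) = M/(n_e·A·√(4πDt)) · exp(−(x−vt)²/(4Dt)), with n_e·A the pore (flow) area.
Plume center vt = 0.083 × 110 = 9.13 m, so the well at 48 m is 38.87 m downgradient of the peak.
√(4πDt) = 48.48 m, giving peak height M/(n_e·A·√(4πDt)) = 0.47/(0.21 × 16 × 48.48) = 0.002885 kg/m³.
(x−vt)²/(4Dt) = (38.87)²/(4 × 1.7 × 110) = 2.020; exp(−2.020) = 0.1327.
C = 0.002885 × 0.1327 = 0.000383 kg/m³.

0.000383 kg/m³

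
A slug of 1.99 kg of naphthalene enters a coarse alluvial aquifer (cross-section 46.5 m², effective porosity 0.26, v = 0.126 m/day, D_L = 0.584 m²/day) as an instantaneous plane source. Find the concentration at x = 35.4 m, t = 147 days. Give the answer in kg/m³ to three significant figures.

0.00219 kg/m³

For an instantaneous plane source, C(x,t) = M/(n_e·A·√(4πDt)) · exp(−(x−vt)²/(4Dt)), with n_e·A the pore (flow) area.
Plume center vt = 0.126 × 147 = 18.522 m, so the well at 35.4 m is 16.878 m downgradient of the peak.
√(4πDt) = 32.85 m, giving peak height M/(n_e·A·√(4πDt)) = 1.99/(0.26 × 46.5 × 32.85) = 0.005011 kg/m³.
(x−vt)²/(4Dt) = (16.878)²/(4 × 0.584 × 147) = 0.8296; exp(−0.8296) = 0.4362.
C = 0.005011 × 0.4362 = 0.00219 kg/m³.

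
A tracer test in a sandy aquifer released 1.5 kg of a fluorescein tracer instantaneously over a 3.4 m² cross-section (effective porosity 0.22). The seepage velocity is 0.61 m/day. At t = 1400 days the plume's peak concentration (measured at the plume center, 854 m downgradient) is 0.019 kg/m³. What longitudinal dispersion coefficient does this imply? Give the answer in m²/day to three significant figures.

0.633 m²/day

At the plume center C_max = M/(n_e·A·√(4πDt)), so D = M²/(4πt·(n_e·A·C_max)²).
n_e·A·C_max = 0.22 × 3.4 × 0.019 = 0.01421 kg/m.
D = 1.5²/(4π × 1400 × 0.01421²) = 0.633 m²/day.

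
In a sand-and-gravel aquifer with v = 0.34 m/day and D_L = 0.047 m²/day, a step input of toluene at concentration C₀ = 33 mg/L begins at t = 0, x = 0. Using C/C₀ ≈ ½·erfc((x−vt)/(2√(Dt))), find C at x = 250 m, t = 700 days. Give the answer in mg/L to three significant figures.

For a continuous step input, C/C₀ ≈ ½·erfc((x−vt)/(2√(Dt))).
vt = 0.34 × 700 = 238 m and 2√(Dt) = 2√(0.047 × 700) = 11.47 m.
Argument (x−vt)/(2√(Dt)) = (250 − 238)/11.47 = 1.046; ½·erfc(1.046) = 0.06953.
C = 33 × 0.06953 = 2.29 mg/L.

2.29 mg/L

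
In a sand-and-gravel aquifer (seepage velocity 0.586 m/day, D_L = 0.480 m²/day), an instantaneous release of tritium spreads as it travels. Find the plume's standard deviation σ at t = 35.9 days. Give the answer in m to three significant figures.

Dispersive spreading gives a Gaussian with σ² = 2Dt; advection only shifts the center.
σ = √(2 × 0.480 × 35.9) = 5.87 m.

5.87 m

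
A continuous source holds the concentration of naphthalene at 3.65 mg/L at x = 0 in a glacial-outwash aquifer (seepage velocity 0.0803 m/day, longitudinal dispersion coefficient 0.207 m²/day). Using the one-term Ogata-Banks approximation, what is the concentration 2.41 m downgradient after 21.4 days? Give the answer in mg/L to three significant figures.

For a continuous step input, C/C₀ ≈ ½·erfc((x−vt)/(2√(Dt))).
vt = 0.0803 × 21.4 = 1.71842 m and 2√(Dt) = 2√(0.207 × 21.4) = 4.209 m.
Argument (x−vt)/(2√(Dt)) = (2.41 − 1.71842)/4.209 = 0.1643; ½·erfc(0.1643) = 0.4081.
C = 3.65 × 0.4081 = 1.49 mg/L.

1.49 mg/L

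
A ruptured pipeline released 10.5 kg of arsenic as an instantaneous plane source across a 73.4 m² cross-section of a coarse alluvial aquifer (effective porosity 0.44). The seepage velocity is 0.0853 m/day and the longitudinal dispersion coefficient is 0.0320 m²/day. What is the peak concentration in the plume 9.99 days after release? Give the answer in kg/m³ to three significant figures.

0.162 kg/m³

The peak of an instantaneous 1D plume sits at x = vt; there the Gaussian factor is 1 and C_max = M/(n_e·A·√(4πDt)), where n_e·A is the pore area the mass is dissolved in.
√(4πDt) = √(4π × 0.0320 × 9.99) = 2.004 m, so C_max = 10.5/(0.44 × 73.4 × 2.004) = 0.162 kg/m³.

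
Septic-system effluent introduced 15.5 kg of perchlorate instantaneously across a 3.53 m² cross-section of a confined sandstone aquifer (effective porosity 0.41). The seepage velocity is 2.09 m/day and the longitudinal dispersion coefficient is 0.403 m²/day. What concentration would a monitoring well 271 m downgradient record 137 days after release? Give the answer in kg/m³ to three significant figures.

For an instantaneous plane source, C(x,t) = M/(n_e·A·√(4πDt)) · exp(−(x−vt)²/(4Dt)), with n_e·A the pore (flow) area.
Plume center vt = 2.09 × 137 = 286.33 m, so the well at 271 m is 15.33 m upgradient of the peak.
√(4πDt) = 26.34 m, giving peak height M/(n_e·A·√(4πDt)) = 15.5/(0.41 × 3.53 × 26.34) = 0.4066 kg/m³.
(x−vt)²/(4Dt) = (-15.33)²/(4 × 0.403 × 137) = 1.064; exp(−1.064) = 0.3451.
C = 0.4066 × 0.3451 = 0.140 kg/m³.

0.140 kg/m³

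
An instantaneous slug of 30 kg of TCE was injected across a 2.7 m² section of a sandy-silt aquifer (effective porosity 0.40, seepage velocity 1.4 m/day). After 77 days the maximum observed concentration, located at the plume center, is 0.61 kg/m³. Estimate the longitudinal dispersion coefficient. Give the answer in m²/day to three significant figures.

At the plume center C_max = M/(n_e·A·√(4πDt)), so D = M²/(4πt·(n_e·A·C_max)²).
n_e·A·C_max = 0.40 × 2.7 × 0.61 = 0.6588 kg/m.
D = 30²/(4π × 77 × 0.6588²) = 2.14 m²/day.

2.14 m²/day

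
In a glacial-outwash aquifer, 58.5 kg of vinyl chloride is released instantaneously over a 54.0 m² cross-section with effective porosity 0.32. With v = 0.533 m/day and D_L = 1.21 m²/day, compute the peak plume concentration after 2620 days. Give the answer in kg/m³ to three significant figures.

0.0170 kg/m³

The peak of an instantaneous 1D plume sits at x = vt; there the Gaussian factor is 1 and C_max = M/(n_e·A·√(4πDt)), where n_e·A is the pore area the mass is dissolved in.
√(4πDt) = √(4π × 1.21 × 2620) = 199.6 m, so C_max = 58.5/(0.32 × 54.0 × 199.6) = 0.0170 kg/m³.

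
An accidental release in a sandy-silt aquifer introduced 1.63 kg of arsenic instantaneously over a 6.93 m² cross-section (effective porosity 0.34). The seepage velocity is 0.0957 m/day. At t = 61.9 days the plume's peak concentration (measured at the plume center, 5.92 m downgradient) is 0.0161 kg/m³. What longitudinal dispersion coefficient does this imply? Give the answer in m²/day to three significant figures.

At the plume center C_max = M/(n_e·A·√(4πDt)), so D = M²/(4πt·(n_e·A·C_max)²).
n_e·A·C_max = 0.34 × 6.93 × 0.0161 = 0.03793 kg/m.
D = 1.63²/(4π × 61.9 × 0.03793²) = 2.37 m²/day.

2.37 m²/day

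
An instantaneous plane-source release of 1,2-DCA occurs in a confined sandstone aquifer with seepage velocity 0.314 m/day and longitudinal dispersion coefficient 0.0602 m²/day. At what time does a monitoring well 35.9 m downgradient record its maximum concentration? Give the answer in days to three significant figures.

For the 1D instantaneous-source solution, setting ∂C/∂t = 0 at fixed x gives v²t² + 2Dt − x² = 0, so t = (√(D² + v²x²) − D)/v².
√(D² + v²x²) = √(0.0602² + 0.314² × 35.9²) = 11.27; v² = 0.098596.
t = (11.27 − 0.0602)/0.098596 = 114 days (vs. the pure-advection estimate x/v = 114 d).

114 days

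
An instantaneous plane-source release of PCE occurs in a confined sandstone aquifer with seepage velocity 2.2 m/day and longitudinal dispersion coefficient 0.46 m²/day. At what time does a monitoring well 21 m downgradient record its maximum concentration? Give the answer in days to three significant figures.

For the 1D instantaneous-source solution, setting ∂C/∂t = 0 at fixed x gives v²t² + 2Dt − x² = 0, so t = (√(D² + v²x²) − D)/v².
√(D² + v²x²) = √(0.46² + 2.2² × 21²) = 46.20; v² = 4.84.
t = (46.20 − 0.46)/4.84 = 9.45 days (vs. the pure-advection estimate x/v = 9.55 d).

9.45 days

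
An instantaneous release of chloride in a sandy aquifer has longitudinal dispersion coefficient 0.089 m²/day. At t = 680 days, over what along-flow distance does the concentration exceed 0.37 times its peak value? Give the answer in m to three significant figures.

The plume is Gaussian with σ = √(2Dt) = √(2 × 0.089 × 680) = 11.00 m.
C/C_peak = exp(−Δx²/(2σ²)) = 0.37 ⇒ Δx = σ·√(−2 ln 0.37) = 11.00 × 1.410 = 15.51 m.
Width = 2Δx = 31.0 m.

31.0 m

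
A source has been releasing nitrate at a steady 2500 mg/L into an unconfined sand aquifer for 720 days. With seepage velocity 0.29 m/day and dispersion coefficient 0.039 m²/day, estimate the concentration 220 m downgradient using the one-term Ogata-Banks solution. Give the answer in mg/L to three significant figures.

169 mg/L

For a continuous step input, C/C₀ ≈ ½·erfc((x−vt)/(2√(Dt))).
vt = 0.29 × 720 = 208.8 m and 2√(Dt) = 2√(0.039 × 720) = 10.60 m.
Argument (x−vt)/(2√(Dt)) = (220 − 208.8)/10.60 = 1.057; ½·erfc(1.057) = 0.06748.
C = 2500 × 0.06748 = 169 mg/L.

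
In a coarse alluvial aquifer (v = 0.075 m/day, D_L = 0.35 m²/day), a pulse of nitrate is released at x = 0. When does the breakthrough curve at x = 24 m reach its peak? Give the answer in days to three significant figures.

264 days

For the 1D instantaneous-source solution, setting ∂C/∂t = 0 at fixed x gives v²t² + 2Dt − x² = 0, so t = (√(D² + v²x²) − D)/v².
√(D² + v²x²) = √(0.35² + 0.075² × 24²) = 1.834; v² = 0.005625.
t = (1.834 − 0.35)/0.005625 = 264 days (vs. the pure-advection estimate x/v = 320 d).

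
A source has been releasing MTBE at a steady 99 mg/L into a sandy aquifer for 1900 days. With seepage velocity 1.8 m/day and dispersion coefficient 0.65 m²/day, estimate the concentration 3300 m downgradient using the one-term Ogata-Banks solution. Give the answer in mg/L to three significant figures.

98.2 mg/L

For a continuous step input, C/C₀ ≈ ½·erfc((x−vt)/(2√(Dt))).
vt = 1.8 × 1900 = 3420 m and 2√(Dt) = 2√(0.65 × 1900) = 70.29 m.
Argument (x−vt)/(2√(Dt)) = (3300 − 3420)/70.29 = -1.707; ½·erfc(-1.707) = 0.9921.
C = 99 × 0.9921 = 98.2 mg/L.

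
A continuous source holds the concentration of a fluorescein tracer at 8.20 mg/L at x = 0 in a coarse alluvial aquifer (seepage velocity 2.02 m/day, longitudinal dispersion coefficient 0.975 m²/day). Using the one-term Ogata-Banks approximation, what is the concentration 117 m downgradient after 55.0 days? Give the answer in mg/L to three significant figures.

For a continuous step input, C/C₀ ≈ ½·erfc((x−vt)/(2√(Dt))).
vt = 2.02 × 55.0 = 111.1 m and 2√(Dt) = 2√(0.975 × 55.0) = 14.65 m.
Argument (x−vt)/(2√(Dt)) = (117 − 111.1)/14.65 = 0.4027; ½·erfc(0.4027) = 0.2845.
C = 8.20 × 0.2845 = 2.33 mg/L.

2.33 mg/L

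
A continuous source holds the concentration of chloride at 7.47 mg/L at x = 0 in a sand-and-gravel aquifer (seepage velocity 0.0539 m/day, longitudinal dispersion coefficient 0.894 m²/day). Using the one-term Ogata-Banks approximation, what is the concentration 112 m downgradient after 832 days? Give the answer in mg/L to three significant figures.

0.305 mg/L

For a continuous step input, C/C₀ ≈ ½·erfc((x−vt)/(2√(Dt))).
vt = 0.0539 × 832 = 44.8448 m and 2√(Dt) = 2√(0.894 × 832) = 54.55 m.
Argument (x−vt)/(2√(Dt)) = (112 − 44.8448)/54.55 = 1.231; ½·erfc(1.231) = 0.04085.
C = 7.47 × 0.04085 = 0.305 mg/L.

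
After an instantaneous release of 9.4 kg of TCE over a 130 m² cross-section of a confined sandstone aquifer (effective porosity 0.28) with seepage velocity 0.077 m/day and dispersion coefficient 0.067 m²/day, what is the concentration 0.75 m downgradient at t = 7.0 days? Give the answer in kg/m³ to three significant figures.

0.104 kg/m³

For an instantaneous plane source, C(x,t) = M/(n_e·A·√(4πDt)) · exp(−(x−vt)²/(4Dt)), with n_e·A the pore (flow) area.
Plume center vt = 0.077 × 7.0 = 0.539 m, so the well at 0.75 m is 0.211 m downgradient of the peak.
√(4πDt) = 2.428 m, giving peak height M/(n_e·A·√(4πDt)) = 9.4/(0.28 × 130 × 2.428) = 0.1064 kg/m³.
(x−vt)²/(4Dt) = (0.211)²/(4 × 0.067 × 7.0) = 0.02373; exp(−0.02373) = 0.9765.
C = 0.1064 × 0.9765 = 0.104 kg/m³.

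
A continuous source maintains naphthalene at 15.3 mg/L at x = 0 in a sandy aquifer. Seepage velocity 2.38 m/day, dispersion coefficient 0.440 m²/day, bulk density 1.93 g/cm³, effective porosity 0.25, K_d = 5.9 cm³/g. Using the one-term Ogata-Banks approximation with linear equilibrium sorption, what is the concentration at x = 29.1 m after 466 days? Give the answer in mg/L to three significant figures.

Retardation factor R = 1 + ρ_b·K_d/n = 1 + 1.93 × 5.9/0.25 = 46.55.
Sorption retards both mechanisms: v_R = v/R = 0.05113 m/day, D_R = D/R = 0.009452 m²/day.
v_R·t = 0.05113 × 466 = 23.82658 m; 2√(D_R t) = 4.197 m; argument = (29.1 − 23.82658)/4.197 = 1.256.
C = C₀ × ½·erfc(1.256) = 15.3 × 0.03785 = 0.579 mg/L.

0.579 mg/L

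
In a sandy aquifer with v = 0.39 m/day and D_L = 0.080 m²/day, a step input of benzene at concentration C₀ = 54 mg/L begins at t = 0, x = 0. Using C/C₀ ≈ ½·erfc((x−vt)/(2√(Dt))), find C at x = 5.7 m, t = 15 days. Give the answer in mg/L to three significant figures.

For a continuous step input, C/C₀ ≈ ½·erfc((x−vt)/(2√(Dt))).
vt = 0.39 × 15 = 5.85 m and 2√(Dt) = 2√(0.080 × 15) = 2.191 m.
Argument (x−vt)/(2√(Dt)) = (5.7 − 5.85)/2.191 = -0.06846; ½·erfc(-0.06846) = 0.5386.
C = 54 × 0.5386 = 29.1 mg/L.

29.1 mg/L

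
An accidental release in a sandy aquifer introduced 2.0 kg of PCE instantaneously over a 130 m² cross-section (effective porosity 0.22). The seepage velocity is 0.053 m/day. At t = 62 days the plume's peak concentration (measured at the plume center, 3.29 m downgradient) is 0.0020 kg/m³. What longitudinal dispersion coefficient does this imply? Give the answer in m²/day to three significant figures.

At the plume center C_max = M/(n_e·A·√(4πDt)), so D = M²/(4πt·(n_e·A·C_max)²).
n_e·A·C_max = 0.22 × 130 × 0.0020 = 0.05720 kg/m.
D = 2.0²/(4π × 62 × 0.05720²) = 1.57 m²/day.

1.57 m²/day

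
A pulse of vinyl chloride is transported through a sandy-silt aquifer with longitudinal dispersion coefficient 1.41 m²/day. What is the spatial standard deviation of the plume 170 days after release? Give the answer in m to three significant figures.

Dispersive spreading gives a Gaussian with σ² = 2Dt; advection only shifts the center.
σ = √(2 × 1.41 × 170) = 21.9 m.

21.9 m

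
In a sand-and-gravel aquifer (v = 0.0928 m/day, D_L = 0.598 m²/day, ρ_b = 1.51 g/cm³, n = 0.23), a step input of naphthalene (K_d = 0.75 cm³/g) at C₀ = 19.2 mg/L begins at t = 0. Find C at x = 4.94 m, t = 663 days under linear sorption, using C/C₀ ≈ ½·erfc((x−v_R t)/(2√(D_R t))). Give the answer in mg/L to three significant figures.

13.1 mg/L

Retardation factor R = 1 + ρ_b·K_d/n = 1 + 1.51 × 0.75/0.23 = 5.924.
Sorption retards both mechanisms: v_R = v/R = 0.01567 m/day, D_R = D/R = 0.1009 m²/day.
v_R·t = 0.01567 × 663 = 10.38921 m; 2√(D_R t) = 16.36 m; argument = (4.94 − 10.38921)/16.36 = -0.3331.
C = C₀ × ½·erfc(-0.3331) = 19.2 × 0.6812 = 13.1 mg/L.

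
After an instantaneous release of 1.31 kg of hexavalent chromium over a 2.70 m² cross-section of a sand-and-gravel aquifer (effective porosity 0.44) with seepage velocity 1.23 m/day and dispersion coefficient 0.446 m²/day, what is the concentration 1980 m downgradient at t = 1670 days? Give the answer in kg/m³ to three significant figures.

For an instantaneous plane source, C(x,t) = M/(n_e·A·√(4πDt)) · exp(−(x−vt)²/(4Dt)), with n_e·A the pore (flow) area.
Plume center vt = 1.23 × 1670 = 2054.1 m, so the well at 1980 m is 74.1 m upgradient of the peak.
√(4πDt) = 96.75 m, giving peak height M/(n_e·A·√(4πDt)) = 1.31/(0.44 × 2.70 × 96.75) = 0.01140 kg/m³.
(x−vt)²/(4Dt) = (-74.1)²/(4 × 0.446 × 1670) = 1.843; exp(−1.843) = 0.1583.
C = 0.01140 × 0.1583 = 0.00180 kg/m³.

0.00180 kg/m³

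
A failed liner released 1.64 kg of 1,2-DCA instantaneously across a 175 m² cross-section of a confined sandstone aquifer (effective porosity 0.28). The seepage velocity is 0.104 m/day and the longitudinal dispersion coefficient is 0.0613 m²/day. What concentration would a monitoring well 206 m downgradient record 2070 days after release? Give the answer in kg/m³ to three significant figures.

For an instantaneous plane source, C(x,t) = M/(n_e·A·√(4πDt)) · exp(−(x−vt)²/(4Dt)), with n_e·A the pore (flow) area.
Plume center vt = 0.104 × 2070 = 215.28 m, so the well at 206 m is 9.28 m upgradient of the peak.
√(4πDt) = 39.93 m, giving peak height M/(n_e·A·√(4πDt)) = 1.64/(0.28 × 175 × 39.93) = 0.0008382 kg/m³.
(x−vt)²/(4Dt) = (-9.28)²/(4 × 0.0613 × 2070) = 0.1697; exp(−0.1697) = 0.8439.
C = 0.0008382 × 0.8439 = 0.000707 kg/m³.

0.000707 kg/m³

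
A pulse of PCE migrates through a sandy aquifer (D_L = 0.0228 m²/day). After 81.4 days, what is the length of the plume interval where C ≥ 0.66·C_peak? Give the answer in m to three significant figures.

The plume is Gaussian with σ = √(2Dt) = √(2 × 0.0228 × 81.4) = 1.927 m.
C/C_peak = exp(−Δx²/(2σ²)) = 0.66 ⇒ Δx = σ·√(−2 ln 0.66) = 1.927 × 0.9116 = 1.757 m.
Width = 2Δx = 3.51 m.

3.51 m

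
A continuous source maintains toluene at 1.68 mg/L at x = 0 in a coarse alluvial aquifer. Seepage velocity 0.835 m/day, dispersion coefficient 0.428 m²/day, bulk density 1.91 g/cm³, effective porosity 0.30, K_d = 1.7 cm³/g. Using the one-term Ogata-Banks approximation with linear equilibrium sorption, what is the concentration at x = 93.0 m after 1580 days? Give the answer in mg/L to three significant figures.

1.61 mg/L

Retardation factor R = 1 + ρ_b·K_d/n = 1 + 1.91 × 1.7/0.30 = 11.82.
Sorption retards both mechanisms: v_R = v/R = 0.07064 m/day, D_R = D/R = 0.03621 m²/day.
v_R·t = 0.07064 × 1580 = 111.6112 m; 2√(D_R t) = 15.13 m; argument = (93.0 − 111.6112)/15.13 = -1.230.
C = C₀ × ½·erfc(-1.230) = 1.68 × 0.9590 = 1.61 mg/L.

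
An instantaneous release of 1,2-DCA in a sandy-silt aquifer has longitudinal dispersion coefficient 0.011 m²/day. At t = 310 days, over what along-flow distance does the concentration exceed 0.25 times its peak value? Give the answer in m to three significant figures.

8.70 m

The plume is Gaussian with σ = √(2Dt) = √(2 × 0.011 × 310) = 2.612 m.
C/C_peak = exp(−Δx²/(2σ²)) = 0.25 ⇒ Δx = σ·√(−2 ln 0.25) = 2.612 × 1.665 = 4.349 m.
Width = 2Δx = 8.70 m.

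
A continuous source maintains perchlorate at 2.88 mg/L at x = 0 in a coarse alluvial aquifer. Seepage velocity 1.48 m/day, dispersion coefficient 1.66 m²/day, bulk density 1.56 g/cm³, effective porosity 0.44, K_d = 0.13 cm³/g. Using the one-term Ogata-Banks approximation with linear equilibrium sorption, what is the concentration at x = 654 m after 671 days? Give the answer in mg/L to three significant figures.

Retardation factor R = 1 + ρ_b·K_d/n = 1 + 1.56 × 0.13/0.44 = 1.461.
Sorption retards both mechanisms: v_R = v/R = 1.013 m/day, D_R = D/R = 1.136 m²/day.
v_R·t = 1.013 × 671 = 679.723 m; 2√(D_R t) = 55.22 m; argument = (654 − 679.723)/55.22 = -0.4658.
C = C₀ × ½·erfc(-0.4658) = 2.88 × 0.7450 = 2.15 mg/L.

2.15 mg/L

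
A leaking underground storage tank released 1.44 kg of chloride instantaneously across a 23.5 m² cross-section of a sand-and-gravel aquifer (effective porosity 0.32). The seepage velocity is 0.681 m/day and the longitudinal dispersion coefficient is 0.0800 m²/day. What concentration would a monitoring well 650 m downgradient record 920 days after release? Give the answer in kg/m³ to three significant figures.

0.000968 kg/m³

For an instantaneous plane source, C(x,t) = M/(n_e·A·√(4πDt)) · exp(−(x−vt)²/(4Dt)), with n_e·A the pore (flow) area.
Plume center vt = 0.681 × 920 = 626.52 m, so the well at 650 m is 23.48 m downgradient of the peak.
√(4πDt) = 30.41 m, giving peak height M/(n_e·A·√(4πDt)) = 1.44/(0.32 × 23.5 × 30.41) = 0.006297 kg/m³.
(x−vt)²/(4Dt) = (23.48)²/(4 × 0.0800 × 920) = 1.873; exp(−1.873) = 0.1537.
C = 0.006297 × 0.1537 = 0.000968 kg/m³.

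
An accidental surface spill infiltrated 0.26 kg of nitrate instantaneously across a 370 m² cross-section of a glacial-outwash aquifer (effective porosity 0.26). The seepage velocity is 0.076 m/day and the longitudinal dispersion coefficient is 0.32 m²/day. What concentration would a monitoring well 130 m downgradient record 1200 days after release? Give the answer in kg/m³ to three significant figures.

For an instantaneous plane source, C(x,t) = M/(n_e·A·√(4πDt)) · exp(−(x−vt)²/(4Dt)), with n_e·A the pore (flow) area.
Plume center vt = 0.076 × 1200 = 91.2 m, so the well at 130 m is 38.8 m downgradient of the peak.
√(4πDt) = 69.47 m, giving peak height M/(n_e·A·√(4πDt)) = 0.26/(0.26 × 370 × 69.47) = 3.890e-05 kg/m³.
(x−vt)²/(4Dt) = (38.8)²/(4 × 0.32 × 1200) = 0.9801; exp(−0.9801) = 0.3753.
C = 3.890e-05 × 0.3753 = 1.46e-05 kg/m³.

1.46e-05 kg/m³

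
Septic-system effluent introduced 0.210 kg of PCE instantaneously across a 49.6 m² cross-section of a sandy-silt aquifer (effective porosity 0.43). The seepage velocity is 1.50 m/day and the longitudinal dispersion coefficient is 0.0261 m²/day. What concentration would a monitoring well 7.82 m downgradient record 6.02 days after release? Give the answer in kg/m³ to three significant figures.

0.000682 kg/m³

For an instantaneous plane source, C(x,t) = M/(n_e·A·√(4πDt)) · exp(−(x−vt)²/(4Dt)), with n_e·A the pore (flow) area.
Plume center vt = 1.50 × 6.02 = 9.03 m, so the well at 7.82 m is 1.21 m upgradient of the peak.
√(4πDt) = 1.405 m, giving peak height M/(n_e·A·√(4πDt)) = 0.210/(0.43 × 49.6 × 1.405) = 0.007008 kg/m³.
(x−vt)²/(4Dt) = (-1.21)²/(4 × 0.0261 × 6.02) = 2.330; exp(−2.330) = 0.09730.
C = 0.007008 × 0.09730 = 0.000682 kg/m³.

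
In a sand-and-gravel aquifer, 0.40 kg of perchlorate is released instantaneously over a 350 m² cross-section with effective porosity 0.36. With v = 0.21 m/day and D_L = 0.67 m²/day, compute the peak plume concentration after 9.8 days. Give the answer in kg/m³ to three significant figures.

The peak of an instantaneous 1D plume sits at x = vt; there the Gaussian factor is 1 and C_max = M/(n_e·A·√(4πDt)), where n_e·A is the pore area the mass is dissolved in.
√(4πDt) = √(4π × 0.67 × 9.8) = 9.084 m, so C_max = 0.40/(0.36 × 350 × 9.084) = 0.000349 kg/m³.

0.000349 kg/m³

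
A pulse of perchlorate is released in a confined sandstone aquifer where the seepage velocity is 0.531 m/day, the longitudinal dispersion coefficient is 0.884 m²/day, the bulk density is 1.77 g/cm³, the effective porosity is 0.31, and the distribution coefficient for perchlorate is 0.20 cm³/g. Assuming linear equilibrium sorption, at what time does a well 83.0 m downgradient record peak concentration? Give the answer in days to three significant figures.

328 days

Retardation factor R = 1 + ρ_b·K_d/n = 1 + 1.77 × 0.20/0.31 = 2.142.
Sorption retards both mechanisms: v_R = v/R = 0.2479 m/day, D_R = D/R = 0.4127 m²/day.
Peak time from v_R²t² + 2D_R t − x² = 0: t = (√(D_R² + v_R²x²) − D_R)/v_R².
√(D_R² + v_R²x²) = √(0.4127² + 0.2479² × 83.0²) = 20.58; v_R² = 0.06145.
t = (20.58 − 0.4127)/0.06145 = 328 days.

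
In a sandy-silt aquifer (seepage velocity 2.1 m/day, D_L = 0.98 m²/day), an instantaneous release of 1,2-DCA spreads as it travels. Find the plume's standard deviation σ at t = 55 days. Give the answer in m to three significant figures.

10.4 m

Dispersive spreading gives a Gaussian with σ² = 2Dt; advection only shifts the center.
σ = √(2 × 0.98 × 55) = 10.4 m.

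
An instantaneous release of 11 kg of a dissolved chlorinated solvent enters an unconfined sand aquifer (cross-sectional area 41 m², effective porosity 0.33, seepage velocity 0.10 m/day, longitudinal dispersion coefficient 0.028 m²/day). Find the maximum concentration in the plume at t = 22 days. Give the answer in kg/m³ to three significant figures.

0.292 kg/m³

The peak of an instantaneous 1D plume sits at x = vt; there the Gaussian factor is 1 and C_max = M/(n_e·A·√(4πDt)), where n_e·A is the pore area the mass is dissolved in.
√(4πDt) = √(4π × 0.028 × 22) = 2.782 m, so C_max = 11/(0.33 × 41 × 2.782) = 0.292 kg/m³.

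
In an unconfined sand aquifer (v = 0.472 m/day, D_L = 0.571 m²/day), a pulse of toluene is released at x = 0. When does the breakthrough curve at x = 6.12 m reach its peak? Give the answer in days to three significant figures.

For the 1D instantaneous-source solution, setting ∂C/∂t = 0 at fixed x gives v²t² + 2Dt − x² = 0, so t = (√(D² + v²x²) − D)/v².
√(D² + v²x²) = √(0.571² + 0.472² × 6.12²) = 2.945; v² = 0.222784.
t = (2.945 − 0.571)/0.222784 = 10.7 days (vs. the pure-advection estimate x/v = 13.0 d).

10.7 days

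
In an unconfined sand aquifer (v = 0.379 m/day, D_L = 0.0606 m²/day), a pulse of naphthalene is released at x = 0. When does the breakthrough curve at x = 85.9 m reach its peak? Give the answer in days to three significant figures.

226 days

For the 1D instantaneous-source solution, setting ∂C/∂t = 0 at fixed x gives v²t² + 2Dt − x² = 0, so t = (√(D² + v²x²) − D)/v².
√(D² + v²x²) = √(0.0606² + 0.379² × 85.9²) = 32.56; v² = 0.143641.
t = (32.56 − 0.0606)/0.143641 = 226 days (vs. the pure-advection estimate x/v = 227 d).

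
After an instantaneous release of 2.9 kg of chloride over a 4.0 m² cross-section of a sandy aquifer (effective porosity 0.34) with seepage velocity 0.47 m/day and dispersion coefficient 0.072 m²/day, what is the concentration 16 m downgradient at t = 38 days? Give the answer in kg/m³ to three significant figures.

For an instantaneous plane source, C(x,t) = M/(n_e·A·√(4πDt)) · exp(−(x−vt)²/(4Dt)), with n_e·A the pore (flow) area.
Plume center vt = 0.47 × 38 = 17.86 m, so the well at 16 m is 1.86 m upgradient of the peak.
√(4πDt) = 5.864 m, giving peak height M/(n_e·A·√(4πDt)) = 2.9/(0.34 × 4.0 × 5.864) = 0.3636 kg/m³.
(x−vt)²/(4Dt) = (-1.86)²/(4 × 0.072 × 38) = 0.3161; exp(−0.3161) = 0.7290.
C = 0.3636 × 0.7290 = 0.265 kg/m³.

0.265 kg/m³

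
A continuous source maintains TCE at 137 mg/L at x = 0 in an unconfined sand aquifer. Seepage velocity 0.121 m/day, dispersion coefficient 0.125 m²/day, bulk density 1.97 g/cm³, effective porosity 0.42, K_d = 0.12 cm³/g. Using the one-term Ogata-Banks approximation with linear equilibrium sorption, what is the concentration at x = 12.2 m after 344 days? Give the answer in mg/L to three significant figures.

Retardation factor R = 1 + ρ_b·K_d/n = 1 + 1.97 × 0.12/0.42 = 1.563.
Sorption retards both mechanisms: v_R = v/R = 0.07742 m/day, D_R = D/R = 0.07997 m²/day.
v_R·t = 0.07742 × 344 = 26.63248 m; 2√(D_R t) = 10.49 m; argument = (12.2 − 26.63248)/10.49 = -1.376.
C = C₀ × ½·erfc(-1.376) = 137 × 0.9742 = 133 mg/L.

133 mg/L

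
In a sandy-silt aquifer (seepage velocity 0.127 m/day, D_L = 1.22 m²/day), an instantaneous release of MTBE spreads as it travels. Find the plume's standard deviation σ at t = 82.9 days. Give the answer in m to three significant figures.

14.2 m

Dispersive spreading gives a Gaussian with σ² = 2Dt; advection only shifts the center.
σ = √(2 × 1.22 × 82.9) = 14.2 m.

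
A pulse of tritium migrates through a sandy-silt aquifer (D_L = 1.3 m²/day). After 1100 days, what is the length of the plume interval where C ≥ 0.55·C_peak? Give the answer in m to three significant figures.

The plume is Gaussian with σ = √(2Dt) = √(2 × 1.3 × 1100) = 53.48 m.
C/C_peak = exp(−Δx²/(2σ²)) = 0.55 ⇒ Δx = σ·√(−2 ln 0.55) = 53.48 × 1.093 = 58.45 m.
Width = 2Δx = 117 m.

117 m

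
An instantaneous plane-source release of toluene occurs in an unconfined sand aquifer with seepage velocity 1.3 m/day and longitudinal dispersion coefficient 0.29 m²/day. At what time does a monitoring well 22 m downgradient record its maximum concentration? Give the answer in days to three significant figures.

16.8 days

For the 1D instantaneous-source solution, setting ∂C/∂t = 0 at fixed x gives v²t² + 2Dt − x² = 0, so t = (√(D² + v²x²) − D)/v².
√(D² + v²x²) = √(0.29² + 1.3² × 22²) = 28.60; v² = 1.69.
t = (28.60 − 0.29)/1.69 = 16.8 days (vs. the pure-advection estimate x/v = 16.9 d).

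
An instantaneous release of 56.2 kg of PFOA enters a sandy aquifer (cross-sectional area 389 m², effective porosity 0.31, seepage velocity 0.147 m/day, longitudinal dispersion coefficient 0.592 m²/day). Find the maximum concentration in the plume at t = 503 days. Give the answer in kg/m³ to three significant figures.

The peak of an instantaneous 1D plume sits at x = vt; there the Gaussian factor is 1 and C_max = M/(n_e·A·√(4πDt)), where n_e·A is the pore area the mass is dissolved in.
√(4πDt) = √(4π × 0.592 × 503) = 61.17 m, so C_max = 56.2/(0.31 × 389 × 61.17) = 0.00762 kg/m³.

0.00762 kg/m³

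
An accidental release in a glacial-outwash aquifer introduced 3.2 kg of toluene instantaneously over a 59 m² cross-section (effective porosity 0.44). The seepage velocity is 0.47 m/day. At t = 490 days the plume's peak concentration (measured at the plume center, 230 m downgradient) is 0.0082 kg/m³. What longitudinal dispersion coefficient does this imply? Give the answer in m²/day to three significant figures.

0.0367 m²/day

At the plume center C_max = M/(n_e·A·√(4πDt)), so D = M²/(4πt·(n_e·A·C_max)²).
n_e·A·C_max = 0.44 × 59 × 0.0082 = 0.2129 kg/m.
D = 3.2²/(4π × 490 × 0.2129²) = 0.0367 m²/day.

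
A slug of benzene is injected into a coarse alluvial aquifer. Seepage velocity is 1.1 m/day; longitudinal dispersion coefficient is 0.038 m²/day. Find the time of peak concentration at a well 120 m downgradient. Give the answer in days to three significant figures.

109 days

For the 1D instantaneous-source solution, setting ∂C/∂t = 0 at fixed x gives v²t² + 2Dt − x² = 0, so t = (√(D² + v²x²) − D)/v².
√(D² + v²x²) = √(0.038² + 1.1² × 120²) = 132.0; v² = 1.21.
t = (132.0 − 0.038)/1.21 = 109 days (vs. the pure-advection estimate x/v = 109 d).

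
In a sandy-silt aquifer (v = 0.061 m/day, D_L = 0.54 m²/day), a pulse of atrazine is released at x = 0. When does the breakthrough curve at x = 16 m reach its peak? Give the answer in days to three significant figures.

For the 1D instantaneous-source solution, setting ∂C/∂t = 0 at fixed x gives v²t² + 2Dt − x² = 0, so t = (√(D² + v²x²) − D)/v².
√(D² + v²x²) = √(0.54² + 0.061² × 16²) = 1.115; v² = 0.003721.
t = (1.115 − 0.54)/0.003721 = 155 days (vs. the pure-advection estimate x/v = 262 d).

155 days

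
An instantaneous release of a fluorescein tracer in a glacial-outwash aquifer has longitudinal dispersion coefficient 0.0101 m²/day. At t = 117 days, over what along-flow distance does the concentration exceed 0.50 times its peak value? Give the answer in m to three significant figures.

The plume is Gaussian with σ = √(2Dt) = √(2 × 0.0101 × 117) = 1.537 m.
C/C_peak = exp(−Δx²/(2σ²)) = 0.50 ⇒ Δx = σ·√(−2 ln 0.50) = 1.537 × 1.177 = 1.809 m.
Width = 2Δx = 3.62 m.

3.62 m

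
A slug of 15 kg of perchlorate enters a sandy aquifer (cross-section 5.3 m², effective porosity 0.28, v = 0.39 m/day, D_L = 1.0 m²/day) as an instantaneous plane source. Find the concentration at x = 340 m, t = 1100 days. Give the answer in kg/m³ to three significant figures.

0.0142 kg/m³

For an instantaneous plane source, C(x,t) = M/(n_e·A·√(4πDt)) · exp(−(x−vt)²/(4Dt)), with n_e·A the pore (flow) area.
Plume center vt = 0.39 × 1100 = 429 m, so the well at 340 m is 89 m upgradient of the peak.
√(4πDt) = 117.6 m, giving peak height M/(n_e·A·√(4πDt)) = 15/(0.28 × 5.3 × 117.6) = 0.08595 kg/m³.
(x−vt)²/(4Dt) = (-89)²/(4 × 1.0 × 1100) = 1.800; exp(−1.800) = 0.1653.
C = 0.08595 × 0.1653 = 0.0142 kg/m³.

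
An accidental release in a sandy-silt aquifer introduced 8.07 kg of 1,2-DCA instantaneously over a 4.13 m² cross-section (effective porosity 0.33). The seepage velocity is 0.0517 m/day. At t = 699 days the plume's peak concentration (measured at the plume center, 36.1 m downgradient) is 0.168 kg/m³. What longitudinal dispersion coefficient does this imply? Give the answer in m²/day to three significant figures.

0.141 m²/day

At the plume center C_max = M/(n_e·A·√(4πDt)), so D = M²/(4πt·(n_e·A·C_max)²).
n_e·A·C_max = 0.33 × 4.13 × 0.168 = 0.2290 kg/m.
D = 8.07²/(4π × 699 × 0.2290²) = 0.141 m²/day.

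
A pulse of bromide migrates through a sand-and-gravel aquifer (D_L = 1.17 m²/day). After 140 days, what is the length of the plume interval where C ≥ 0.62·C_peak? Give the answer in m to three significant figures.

35.4 m

The plume is Gaussian with σ = √(2Dt) = √(2 × 1.17 × 140) = 18.10 m.
C/C_peak = exp(−Δx²/(2σ²)) = 0.62 ⇒ Δx = σ·√(−2 ln 0.62) = 18.10 × 0.9778 = 17.70 m.
Width = 2Δx = 35.4 m.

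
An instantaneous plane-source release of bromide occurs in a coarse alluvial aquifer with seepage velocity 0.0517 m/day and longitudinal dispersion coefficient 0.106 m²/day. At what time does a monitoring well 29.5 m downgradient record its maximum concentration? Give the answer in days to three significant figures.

For the 1D instantaneous-source solution, setting ∂C/∂t = 0 at fixed x gives v²t² + 2Dt − x² = 0, so t = (√(D² + v²x²) − D)/v².
√(D² + v²x²) = √(0.106² + 0.0517² × 29.5²) = 1.529; v² = 0.00267289.
t = (1.529 − 0.106)/0.00267289 = 532 days (vs. the pure-advection estimate x/v = 571 d).

532 days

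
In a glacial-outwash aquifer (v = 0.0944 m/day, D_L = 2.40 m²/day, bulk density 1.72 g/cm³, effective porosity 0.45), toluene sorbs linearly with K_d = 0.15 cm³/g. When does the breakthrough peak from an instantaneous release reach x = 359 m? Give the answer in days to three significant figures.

5570 days

Retardation factor R = 1 + ρ_b·K_d/n = 1 + 1.72 × 0.15/0.45 = 1.573.
Sorption retards both mechanisms: v_R = v/R = 0.06001 m/day, D_R = D/R = 1.526 m²/day.
Peak time from v_R²t² + 2D_R t − x² = 0: t = (√(D_R² + v_R²x²) − D_R)/v_R².
√(D_R² + v_R²x²) = √(1.526² + 0.06001² × 359²) = 21.60; v_R² = 0.003601.
t = (21.60 − 1.526)/0.003601 = 5570 days.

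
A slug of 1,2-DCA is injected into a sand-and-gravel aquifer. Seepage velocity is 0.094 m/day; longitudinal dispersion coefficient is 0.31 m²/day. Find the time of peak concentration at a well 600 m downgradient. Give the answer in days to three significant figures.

6350 days

For the 1D instantaneous-source solution, setting ∂C/∂t = 0 at fixed x gives v²t² + 2Dt − x² = 0, so t = (√(D² + v²x²) − D)/v².
√(D² + v²x²) = √(0.31² + 0.094² × 600²) = 56.40; v² = 0.008836.
t = (56.40 − 0.31)/0.008836 = 6350 days (vs. the pure-advection estimate x/v = 6380 d).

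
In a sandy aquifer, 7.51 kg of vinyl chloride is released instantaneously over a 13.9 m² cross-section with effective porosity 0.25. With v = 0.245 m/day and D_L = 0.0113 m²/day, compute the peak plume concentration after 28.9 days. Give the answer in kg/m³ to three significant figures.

The peak of an instantaneous 1D plume sits at x = vt; there the Gaussian factor is 1 and C_max = M/(n_e·A·√(4πDt)), where n_e·A is the pore area the mass is dissolved in.
√(4πDt) = √(4π × 0.0113 × 28.9) = 2.026 m, so C_max = 7.51/(0.25 × 13.9 × 2.026) = 1.07 kg/m³.

1.07 kg/m³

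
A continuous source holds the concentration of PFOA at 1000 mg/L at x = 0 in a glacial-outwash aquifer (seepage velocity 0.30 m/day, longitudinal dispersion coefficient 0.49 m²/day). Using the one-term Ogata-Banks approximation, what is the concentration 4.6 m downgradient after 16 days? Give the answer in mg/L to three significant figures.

For a continuous step input, C/C₀ ≈ ½·erfc((x−vt)/(2√(Dt))).
vt = 0.30 × 16 = 4.8 m and 2√(Dt) = 2√(0.49 × 16) = 5.600 m.
Argument (x−vt)/(2√(Dt)) = (4.6 − 4.8)/5.600 = -0.03571; ½·erfc(-0.03571) = 0.5201.
C = 1000 × 0.5201 = 520 mg/L.

520 mg/L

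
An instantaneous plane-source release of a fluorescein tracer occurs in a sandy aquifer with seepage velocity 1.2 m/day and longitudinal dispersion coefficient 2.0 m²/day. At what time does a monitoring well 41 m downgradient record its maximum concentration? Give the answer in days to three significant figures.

32.8 days

For the 1D instantaneous-source solution, setting ∂C/∂t = 0 at fixed x gives v²t² + 2Dt − x² = 0, so t = (√(D² + v²x²) − D)/v².
√(D² + v²x²) = √(2.0² + 1.2² × 41²) = 49.24; v² = 1.44.
t = (49.24 − 2.0)/1.44 = 32.8 days (vs. the pure-advection estimate x/v = 34.2 d).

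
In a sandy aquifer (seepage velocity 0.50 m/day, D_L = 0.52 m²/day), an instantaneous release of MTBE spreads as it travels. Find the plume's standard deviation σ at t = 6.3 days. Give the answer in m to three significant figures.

2.56 m

Dispersive spreading gives a Gaussian with σ² = 2Dt; advection only shifts the center.
σ = √(2 × 0.52 × 6.3) = 2.56 m.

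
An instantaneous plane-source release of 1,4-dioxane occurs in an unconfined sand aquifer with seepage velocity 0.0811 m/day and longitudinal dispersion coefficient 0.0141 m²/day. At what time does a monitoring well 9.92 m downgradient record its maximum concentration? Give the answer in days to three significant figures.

120 days

For the 1D instantaneous-source solution, setting ∂C/∂t = 0 at fixed x gives v²t² + 2Dt − x² = 0, so t = (√(D² + v²x²) − D)/v².
√(D² + v²x²) = √(0.0141² + 0.0811² × 9.92²) = 0.8046; v² = 0.00657721.
t = (0.8046 − 0.0141)/0.00657721 = 120 days (vs. the pure-advection estimate x/v = 122 d).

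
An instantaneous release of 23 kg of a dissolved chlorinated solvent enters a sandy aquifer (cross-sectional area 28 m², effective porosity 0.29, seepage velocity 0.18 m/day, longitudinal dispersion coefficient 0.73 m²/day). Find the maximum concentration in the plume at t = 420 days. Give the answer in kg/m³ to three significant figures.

The peak of an instantaneous 1D plume sits at x = vt; there the Gaussian factor is 1 and C_max = M/(n_e·A·√(4πDt)), where n_e·A is the pore area the mass is dissolved in.
√(4πDt) = √(4π × 0.73 × 420) = 62.07 m, so C_max = 23/(0.29 × 28 × 62.07) = 0.0456 kg/m³.

0.0456 kg/m³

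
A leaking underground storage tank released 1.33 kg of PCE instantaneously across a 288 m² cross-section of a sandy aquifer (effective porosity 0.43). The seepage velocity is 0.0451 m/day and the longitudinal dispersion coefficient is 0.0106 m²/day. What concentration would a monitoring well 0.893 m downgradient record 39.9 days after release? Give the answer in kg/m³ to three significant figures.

0.00287 kg/m³

For an instantaneous plane source, C(x,t) = M/(n_e·A·√(4πDt)) · exp(−(x−vt)²/(4Dt)), with n_e·A the pore (flow) area.
Plume center vt = 0.0451 × 39.9 = 1.79949 m, so the well at 0.893 m is 0.90649 m upgradient of the peak.
√(4πDt) = 2.305 m, giving peak height M/(n_e·A·√(4πDt)) = 1.33/(0.43 × 288 × 2.305) = 0.004659 kg/m³.
(x−vt)²/(4Dt) = (-0.90649)²/(4 × 0.0106 × 39.9) = 0.4857; exp(−0.4857) = 0.6153.
C = 0.004659 × 0.6153 = 0.00287 kg/m³.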